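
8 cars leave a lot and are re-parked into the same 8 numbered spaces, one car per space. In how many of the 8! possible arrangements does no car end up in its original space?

14833

Use !n = n·!(n-1) + (-1)^n.
!8 = 8·1854 + 1 = 14833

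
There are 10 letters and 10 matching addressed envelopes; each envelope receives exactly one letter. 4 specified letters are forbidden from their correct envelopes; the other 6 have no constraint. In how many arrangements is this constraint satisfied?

Let A_j be the event that the j-th constrained one is fixed. By inclusion-exclusion over the 4 events:
Σ_{j=0}^{4} (-1)^j C(4,j)(10-j)!
= C(4,0)·10! - C(4,1)·9! + C(4,2)·8! - C(4,3)·7! + C(4,4)·6!
= 3628800 - 1451520 + 241920 - 20160 + 720
= 2399760

2399760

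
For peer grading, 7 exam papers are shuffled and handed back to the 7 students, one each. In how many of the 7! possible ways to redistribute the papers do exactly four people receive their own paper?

Choose which 4 of the 7 are fixed: C(7,4) = 35.
The remaining 3 must be deranged: !3 = 2.
Total: 35 × 2 = 70.

70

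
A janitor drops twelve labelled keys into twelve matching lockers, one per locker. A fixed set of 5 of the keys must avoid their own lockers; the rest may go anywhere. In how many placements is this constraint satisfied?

312273360

Inclusion-exclusion on the 5 forbidden self-matches:
Σ_{j=0}^{5} (-1)^j C(5,j)(12-j)!
= C(5,0)·12! - C(5,1)·11! + C(5,2)·10! - C(5,3)·9! + C(5,4)·8! - C(5,5)·7!
= 479001600 - 199584000 + 36288000 - 3628800 + 201600 - 5040
= 312273360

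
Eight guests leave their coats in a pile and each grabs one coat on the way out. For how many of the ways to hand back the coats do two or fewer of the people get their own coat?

Sum C(8,i)·!(8-i) for i = 0..2:
  i=0: C(8,0)·!8 = 1·14833 = 14833
  i=1: C(8,1)·!7 = 8·1854 = 14832
  i=2: C(8,2)·!6 = 28·265 = 7420
Total = 37085.

37085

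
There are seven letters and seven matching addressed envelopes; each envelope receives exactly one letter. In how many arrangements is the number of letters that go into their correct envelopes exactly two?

924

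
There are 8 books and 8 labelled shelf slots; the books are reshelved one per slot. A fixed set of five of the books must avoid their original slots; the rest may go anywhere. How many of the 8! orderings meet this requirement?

21234

Inclusion-exclusion on the 5 forbidden self-matches:
Σ_{j=0}^{5} (-1)^j C(5,j)(8-j)!
= C(5,0)·8! - C(5,1)·7! + C(5,2)·6! - C(5,3)·5! + C(5,4)·4! - C(5,5)·3!
= 40320 - 25200 + 7200 - 1200 + 120 - 6
= 21234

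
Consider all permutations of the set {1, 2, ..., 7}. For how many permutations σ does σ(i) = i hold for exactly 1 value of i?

Pick the single fixed position: C(7,1) = 7 ways.
The remaining 6 must be deranged: !6 = 265.
Total: 7 × 265 = 1855.

1855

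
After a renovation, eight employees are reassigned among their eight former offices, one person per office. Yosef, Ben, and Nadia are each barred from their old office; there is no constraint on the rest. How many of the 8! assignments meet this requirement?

27240

Inclusion-exclusion on the 3 forbidden self-matches:
Σ_{j=0}^{3} (-1)^j C(3,j)(8-j)!
= C(3,0)·8! - C(3,1)·7! + C(3,2)·6! - C(3,3)·5!
= 40320 - 15120 + 2160 - 120
= 27240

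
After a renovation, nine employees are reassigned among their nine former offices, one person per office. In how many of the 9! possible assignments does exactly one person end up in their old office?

133497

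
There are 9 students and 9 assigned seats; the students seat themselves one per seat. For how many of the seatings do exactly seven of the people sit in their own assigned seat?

36

Choose which 7 of the 9 are fixed: C(9,7) = 36.
The other 2 form a derangement: !2 = 1.
Total: 36 × 1 = 36.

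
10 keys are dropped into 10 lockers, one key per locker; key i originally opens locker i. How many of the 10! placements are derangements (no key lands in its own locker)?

1334961

The subfactorial !10 = [10!/e] (nearest integer).
10! = 3628800, and 3628800/e ≈ 1334960.92, so !10 = 1334961.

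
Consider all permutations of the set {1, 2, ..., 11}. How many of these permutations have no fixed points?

The number of derangements of 11 is !11 = Σ_{k=0}^{11} (-1)^k·11!/k!
= 11! - 11!/1! + 11!/2! - 11!/3! + 11!/4! - 11!/5! + 11!/6! - 11!/7! + 11!/8! - 11!/9! + 11!/10! - 11!/11!
= 39916800 - 39916800 + 19958400 - 6652800 + 1663200 - 332640 + 55440 - 7920 + 990 - 110 + 11 - 1
= 14684570

14684570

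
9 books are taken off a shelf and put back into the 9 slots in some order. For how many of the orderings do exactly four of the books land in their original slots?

Pick the 4 fixed positions: C(9,4) = 126 ways.
The remaining 5 must be deranged: !5 = 44.
Total: 126 × 44 = 5544.

5544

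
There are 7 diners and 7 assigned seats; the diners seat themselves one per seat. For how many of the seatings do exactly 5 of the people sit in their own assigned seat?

21

Pick the 5 fixed positions: C(7,5) = 21 ways.
The remaining 2 must be deranged: !2 = 1.
Total: 21 × 1 = 21.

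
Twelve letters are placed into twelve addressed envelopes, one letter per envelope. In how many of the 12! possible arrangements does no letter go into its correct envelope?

176214841

The subfactorial !12 = [12!/e] (nearest integer).
12! = 479001600, and 479001600/e ≈ 176214840.93, so !12 = 176214841.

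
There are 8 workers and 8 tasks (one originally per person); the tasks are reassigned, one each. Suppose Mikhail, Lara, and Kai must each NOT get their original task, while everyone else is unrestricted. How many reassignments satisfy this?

Let A_j be the event that the j-th constrained one is fixed. By inclusion-exclusion over the 3 events:
Σ_{j=0}^{3} (-1)^j C(3,j)(8-j)!
= C(3,0)·8! - C(3,1)·7! + C(3,2)·6! - C(3,3)·5!
= 40320 - 15120 + 2160 - 120
= 27240

27240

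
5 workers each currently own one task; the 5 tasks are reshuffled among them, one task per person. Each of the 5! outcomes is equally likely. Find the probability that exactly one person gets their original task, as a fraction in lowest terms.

Favorable outcomes: C(5,1)·!4 = 5·9 = 45.
Total outcomes: 5! = 120.
Probability = 45/120 = 3/8.

3/8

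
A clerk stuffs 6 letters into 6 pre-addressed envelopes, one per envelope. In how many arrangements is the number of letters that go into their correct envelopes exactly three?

40

Choose which 3 of the 6 are fixed: C(6,3) = 20.
The remaining 3 must be deranged: !3 = 2.
Total: 20 × 2 = 40.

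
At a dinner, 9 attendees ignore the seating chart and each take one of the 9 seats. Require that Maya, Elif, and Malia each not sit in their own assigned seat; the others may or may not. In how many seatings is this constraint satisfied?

256320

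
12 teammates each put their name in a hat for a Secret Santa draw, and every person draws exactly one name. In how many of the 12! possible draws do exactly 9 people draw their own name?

440

Choose which 9 of the 12 are fixed: C(12,9) = 220.
The remaining 3 must be deranged: !3 = 2.
Total: 220 × 2 = 440.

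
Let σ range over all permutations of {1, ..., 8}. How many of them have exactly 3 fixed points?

Choose which 3 of the 8 are fixed: C(8,3) = 56.
The remaining 5 must be deranged: !5 = 44.
Total: 56 × 44 = 2464.

2464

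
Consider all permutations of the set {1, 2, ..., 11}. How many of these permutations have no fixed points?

14684570

!11 is the nearest integer to 11!/e.
11! = 39916800, and 39916800/e ≈ 14684570.08, so !11 = 14684570.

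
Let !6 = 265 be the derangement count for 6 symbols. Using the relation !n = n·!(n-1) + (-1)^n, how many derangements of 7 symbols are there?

1854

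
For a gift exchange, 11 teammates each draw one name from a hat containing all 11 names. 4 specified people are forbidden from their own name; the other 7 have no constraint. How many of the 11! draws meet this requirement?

27422640

Inclusion-exclusion on the 4 forbidden self-matches:
Σ_{j=0}^{4} (-1)^j C(4,j)(11-j)!
= C(4,0)·11! - C(4,1)·10! + C(4,2)·9! - C(4,3)·8! + C(4,4)·7!
= 39916800 - 14515200 + 2177280 - 161280 + 5040
= 27422640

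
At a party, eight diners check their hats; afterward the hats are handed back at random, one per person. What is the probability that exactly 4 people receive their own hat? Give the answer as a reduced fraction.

Favorable outcomes: C(8,4)·!4 = 70·9 = 630.
Total outcomes: 8! = 40320.
Probability = 630/40320 = 1/64.

1/64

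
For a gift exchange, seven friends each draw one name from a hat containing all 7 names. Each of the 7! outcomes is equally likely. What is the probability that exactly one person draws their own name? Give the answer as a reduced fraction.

53/144

Favorable outcomes: C(7,1)·!6 = 7·265 = 1855.
Total outcomes: 7! = 5040.
Probability = 1855/5040 = 53/144.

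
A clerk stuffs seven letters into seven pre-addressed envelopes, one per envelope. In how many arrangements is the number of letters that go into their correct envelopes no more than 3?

# with exactly i fixed is C(7,i)·!(7-i); sum over i=0..3:
  i=0: C(7,0)·!7 = 1·1854 = 1854
  i=1: C(7,1)·!6 = 7·265 = 1855
  i=2: C(7,2)·!5 = 21·44 = 924
  i=3: C(7,3)·!4 = 35·9 = 315
Total = 4948.

4948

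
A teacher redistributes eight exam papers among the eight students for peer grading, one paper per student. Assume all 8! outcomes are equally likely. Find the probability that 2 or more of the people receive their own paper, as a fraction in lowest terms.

2131/8064

Favorable outcomes: Σ_{i≥2} C(8,i)·!(8-i) = 28·265 + 56·44 + 70·9 + 56·2 + 28·1 + 8·0 + 1·1 = 10655.
Total outcomes: 8! = 40320.
Probability = 10655/40320 = 2131/8064.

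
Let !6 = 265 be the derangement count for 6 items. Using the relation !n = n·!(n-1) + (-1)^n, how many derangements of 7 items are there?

!7 = 7·265 - 1 = 1854.

1854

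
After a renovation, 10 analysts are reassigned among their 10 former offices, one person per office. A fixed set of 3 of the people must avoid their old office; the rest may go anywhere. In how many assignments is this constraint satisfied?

Let A_j be the event that the j-th constrained one is fixed. By inclusion-exclusion over the 3 events:
Σ_{j=0}^{3} (-1)^j C(3,j)(10-j)!
= C(3,0)·10! - C(3,1)·9! + C(3,2)·8! - C(3,3)·7!
= 3628800 - 1088640 + 120960 - 5040
= 2656080

2656080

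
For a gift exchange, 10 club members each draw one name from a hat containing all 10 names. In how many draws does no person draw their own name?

1334961

!10 = 10! · Σ_{k=0}^{10} (-1)^k/k!
= 10! - 10!/1! + 10!/2! - 10!/3! + 10!/4! - 10!/5! + 10!/6! - 10!/7! + 10!/8! - 10!/9! + 10!/10!
= 3628800 - 3628800 + 1814400 - 604800 + 151200 - 30240 + 5040 - 720 + 90 - 10 + 1
= 1334961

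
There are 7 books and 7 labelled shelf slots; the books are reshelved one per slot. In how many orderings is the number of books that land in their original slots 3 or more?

Sum C(7,i)·!(7-i) for i = 3..7:
  i=3: C(7,3)·!4 = 35·9 = 315
  i=4: C(7,4)·!3 = 35·2 = 70
  i=5: C(7,5)·!2 = 21·1 = 21
  i=6: C(7,6)·!1 = 7·0 = 0
  i=7: C(7,7)·!0 = 1·1 = 1
Total = 407.

407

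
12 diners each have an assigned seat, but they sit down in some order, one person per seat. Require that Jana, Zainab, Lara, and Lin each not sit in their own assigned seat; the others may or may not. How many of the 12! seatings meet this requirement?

339696000

Let A_j be the event that the j-th constrained one is fixed. By inclusion-exclusion over the 4 events:
Σ_{j=0}^{4} (-1)^j C(4,j)(12-j)!
= C(4,0)·12! - C(4,1)·11! + C(4,2)·10! - C(4,3)·9! + C(4,4)·8!
= 479001600 - 159667200 + 21772800 - 1451520 + 40320
= 339696000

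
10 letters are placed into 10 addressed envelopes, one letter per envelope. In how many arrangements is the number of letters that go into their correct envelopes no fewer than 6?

2176

# with exactly i fixed is C(10,i)·!(10-i); sum over i=6..10:
  i=6: C(10,6)·!4 = 210·9 = 1890
  i=7: C(10,7)·!3 = 120·2 = 240
  i=8: C(10,8)·!2 = 45·1 = 45
  i=9: C(10,9)·!1 = 10·0 = 0
  i=10: C(10,10)·!0 = 1·1 = 1
Total = 2176.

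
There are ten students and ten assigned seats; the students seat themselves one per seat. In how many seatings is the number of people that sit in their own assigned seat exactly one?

Pick the single fixed position: C(10,1) = 10 ways.
The other 9 form a derangement: !9 = 133496.
Total: 10 × 133496 = 1334960.

1334960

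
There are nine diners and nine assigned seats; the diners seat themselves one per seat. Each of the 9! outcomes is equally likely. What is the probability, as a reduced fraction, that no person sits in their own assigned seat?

16687/45360

Favorable outcomes: !9 = 133496.
Total outcomes: 9! = 362880.
Probability = 133496/362880 = 16687/45360.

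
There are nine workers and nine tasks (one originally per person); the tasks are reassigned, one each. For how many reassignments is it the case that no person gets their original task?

By inclusion-exclusion, !9 = Σ (-1)^k · 9!/k! for k=0..9
= 9! - 9!/1! + 9!/2! - 9!/3! + 9!/4! - 9!/5! + 9!/6! - 9!/7! + 9!/8! - 9!/9!
= 362880 - 362880 + 181440 - 60480 + 15120 - 3024 + 504 - 72 + 9 - 1
= 133496

133496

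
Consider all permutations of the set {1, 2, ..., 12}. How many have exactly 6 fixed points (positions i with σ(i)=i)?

244860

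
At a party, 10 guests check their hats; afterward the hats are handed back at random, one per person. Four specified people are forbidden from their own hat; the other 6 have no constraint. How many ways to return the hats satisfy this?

2399760

Inclusion-exclusion on the 4 forbidden self-matches:
Σ_{j=0}^{4} (-1)^j C(4,j)(10-j)!
= C(4,0)·10! - C(4,1)·9! + C(4,2)·8! - C(4,3)·7! + C(4,4)·6!
= 3628800 - 1451520 + 241920 - 20160 + 720
= 2399760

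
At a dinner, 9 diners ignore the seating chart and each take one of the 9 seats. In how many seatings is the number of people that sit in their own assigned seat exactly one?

133497

Choose which one of the 9 is fixed: C(9,1) = 9.
The remaining 8 must be deranged: !8 = 14833.
Total: 9 × 14833 = 133497.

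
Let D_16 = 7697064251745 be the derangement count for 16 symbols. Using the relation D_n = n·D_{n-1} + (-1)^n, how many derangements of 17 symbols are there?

130850092279664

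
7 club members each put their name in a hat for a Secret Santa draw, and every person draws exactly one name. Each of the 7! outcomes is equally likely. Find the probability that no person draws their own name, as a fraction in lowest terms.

103/280

Favorable outcomes: !7 = 1854.
Total outcomes: 7! = 5040.
Probability = 1854/5040 = 103/280.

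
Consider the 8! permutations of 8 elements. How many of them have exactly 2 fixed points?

Choose which 2 of the 8 are fixed: C(8,2) = 28.
The remaining 6 must be deranged: !6 = 265.
Total: 28 × 265 = 7420.

7420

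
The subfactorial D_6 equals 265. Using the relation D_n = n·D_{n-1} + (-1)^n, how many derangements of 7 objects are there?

D_7 = 7·265 - 1 = 1854.

1854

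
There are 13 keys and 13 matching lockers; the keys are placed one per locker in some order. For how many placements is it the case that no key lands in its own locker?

2290792932

The subfactorial !13 = [13!/e] (nearest integer).
13! = 6227020800, and 6227020800/e ≈ 2290792932.07, so !13 = 2290792932.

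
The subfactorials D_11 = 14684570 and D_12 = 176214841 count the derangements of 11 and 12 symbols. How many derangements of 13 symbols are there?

2290792932

D_13 = (13-1)·(D_12 + D_11) = 12·(176214841 + 14684570) = 12·190899411 = 2290792932.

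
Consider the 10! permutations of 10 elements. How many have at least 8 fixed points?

Sum C(10,i)·!(10-i) for i = 8..10:
  i=8: C(10,8)·!2 = 45·1 = 45
  i=9: C(10,9)·!1 = 10·0 = 0
  i=10: C(10,10)·!0 = 1·1 = 1
Total = 46.

46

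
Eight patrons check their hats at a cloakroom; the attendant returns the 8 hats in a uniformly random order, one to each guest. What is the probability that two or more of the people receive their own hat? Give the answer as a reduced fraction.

2131/8064

Favorable outcomes: Σ_{i≥2} C(8,i)·!(8-i) = 28·265 + 56·44 + 70·9 + 56·2 + 28·1 + 8·0 + 1·1 = 10655.
Total outcomes: 8! = 40320.
Probability = 10655/40320 = 2131/8064.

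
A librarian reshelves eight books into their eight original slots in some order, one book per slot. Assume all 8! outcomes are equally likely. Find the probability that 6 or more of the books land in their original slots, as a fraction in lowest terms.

Favorable outcomes: Σ_{i≥6} C(8,i)·!(8-i) = 28·1 + 8·0 + 1·1 = 29.
Total outcomes: 8! = 40320.
Probability = 29/40320 = 29/40320.

29/40320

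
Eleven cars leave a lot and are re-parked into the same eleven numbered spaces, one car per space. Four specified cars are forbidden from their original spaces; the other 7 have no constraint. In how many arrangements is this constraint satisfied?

27422640

Let A_j be the event that the j-th constrained one is fixed. By inclusion-exclusion over the 4 events:
Σ_{j=0}^{4} (-1)^j C(4,j)(11-j)!
= C(4,0)·11! - C(4,1)·10! + C(4,2)·9! - C(4,3)·8! + C(4,4)·7!
= 39916800 - 14515200 + 2177280 - 161280 + 5040
= 27422640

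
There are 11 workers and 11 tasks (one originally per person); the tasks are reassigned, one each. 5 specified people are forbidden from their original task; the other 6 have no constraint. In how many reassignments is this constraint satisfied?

Inclusion-exclusion on the 5 forbidden self-matches:
Σ_{j=0}^{5} (-1)^j C(5,j)(11-j)!
= C(5,0)·11! - C(5,1)·10! + C(5,2)·9! - C(5,3)·8! + C(5,4)·7! - C(5,5)·6!
= 39916800 - 18144000 + 3628800 - 403200 + 25200 - 720
= 25022880

25022880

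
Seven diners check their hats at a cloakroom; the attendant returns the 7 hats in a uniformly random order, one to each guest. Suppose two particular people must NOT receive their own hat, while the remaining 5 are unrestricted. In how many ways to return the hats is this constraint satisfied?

Let A_j be the event that the j-th constrained one is fixed. By inclusion-exclusion over the 2 events:
Σ_{j=0}^{2} (-1)^j C(2,j)(7-j)!
= C(2,0)·7! - C(2,1)·6! + C(2,2)·5!
= 5040 - 1440 + 120
= 3720

3720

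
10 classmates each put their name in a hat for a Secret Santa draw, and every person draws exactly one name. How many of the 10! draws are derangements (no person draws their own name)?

Use !n = n·!(n-1) + (-1)^n.
!10 = 10·133496 + 1 = 1334961

1334961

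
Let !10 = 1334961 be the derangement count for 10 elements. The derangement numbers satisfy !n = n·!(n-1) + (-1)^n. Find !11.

!11 = 11·1334961 - 1 = 14684570.

14684570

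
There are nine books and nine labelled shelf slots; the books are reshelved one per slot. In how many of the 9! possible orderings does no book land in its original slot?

133496

Use !n = (n-1)(!(n-1) + !(n-2)).
!9 = 8·(14833 + 1854) = 8·16687 = 133496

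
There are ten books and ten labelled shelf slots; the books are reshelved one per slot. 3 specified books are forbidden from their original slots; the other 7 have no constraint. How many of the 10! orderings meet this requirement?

Let A_j be the event that the j-th constrained one is fixed. By inclusion-exclusion over the 3 events:
Σ_{j=0}^{3} (-1)^j C(3,j)(10-j)!
= C(3,0)·10! - C(3,1)·9! + C(3,2)·8! - C(3,3)·7!
= 3628800 - 1088640 + 120960 - 5040
= 2656080

2656080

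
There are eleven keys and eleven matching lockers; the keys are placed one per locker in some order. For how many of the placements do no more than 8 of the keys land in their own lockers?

# with exactly i fixed is C(11,i)·!(11-i); sum over i=0..8:
  i=0: C(11,0)·!11 = 1·14684570 = 14684570
  i=1: C(11,1)·!10 = 11·1334961 = 14684571
  i=2: C(11,2)·!9 = 55·133496 = 7342280
  i=3: C(11,3)·!8 = 165·14833 = 2447445
  i=4: C(11,4)·!7 = 330·1854 = 611820
  i=5: C(11,5)·!6 = 462·265 = 122430
  i=6: C(11,6)·!5 = 462·44 = 20328
  i=7: C(11,7)·!4 = 330·9 = 2970
  i=8: C(11,8)·!3 = 165·2 = 330
Total = 39916744.

39916744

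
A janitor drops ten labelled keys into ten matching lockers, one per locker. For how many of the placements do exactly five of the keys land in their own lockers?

11088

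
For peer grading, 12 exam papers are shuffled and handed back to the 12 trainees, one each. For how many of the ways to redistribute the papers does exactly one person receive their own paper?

Pick the single fixed position: C(12,1) = 12 ways.
The remaining 11 must be deranged: !11 = 14684570.
Total: 12 × 14684570 = 176214840.

176214840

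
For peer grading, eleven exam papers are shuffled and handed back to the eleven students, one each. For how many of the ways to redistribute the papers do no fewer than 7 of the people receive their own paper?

Sum C(11,i)·!(11-i) for i = 7..11:
  i=7: C(11,7)·!4 = 330·9 = 2970
  i=8: C(11,8)·!3 = 165·2 = 330
  i=9: C(11,9)·!2 = 55·1 = 55
  i=10: C(11,10)·!1 = 11·0 = 0
  i=11: C(11,11)·!0 = 1·1 = 1
Total = 3356.

3356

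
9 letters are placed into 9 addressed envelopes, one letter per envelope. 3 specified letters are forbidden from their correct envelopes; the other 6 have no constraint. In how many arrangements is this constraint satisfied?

Inclusion-exclusion on the 3 forbidden self-matches:
Σ_{j=0}^{3} (-1)^j C(3,j)(9-j)!
= C(3,0)·9! - C(3,1)·8! + C(3,2)·7! - C(3,3)·6!
= 362880 - 120960 + 15120 - 720
= 256320

256320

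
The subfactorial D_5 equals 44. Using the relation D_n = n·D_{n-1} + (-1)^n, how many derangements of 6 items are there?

265

D_6 = 6·44 + 1 = 265.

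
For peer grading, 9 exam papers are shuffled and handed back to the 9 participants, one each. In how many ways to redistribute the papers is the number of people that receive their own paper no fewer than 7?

37

Sum C(9,i)·!(9-i) for i = 7..9:
  i=7: C(9,7)·!2 = 36·1 = 36
  i=8: C(9,8)·!1 = 9·0 = 0
  i=9: C(9,9)·!0 = 1·1 = 1
Total = 37.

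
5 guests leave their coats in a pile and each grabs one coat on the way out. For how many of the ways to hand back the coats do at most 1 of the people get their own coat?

89

Sum C(5,i)·!(5-i) for i = 0..1:
  i=0: C(5,0)·!5 = 1·44 = 44
  i=1: C(5,1)·!4 = 5·9 = 45
Total = 89.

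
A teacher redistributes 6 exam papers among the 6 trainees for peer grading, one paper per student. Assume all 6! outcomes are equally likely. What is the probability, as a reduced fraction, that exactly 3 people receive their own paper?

Favorable outcomes: C(6,3)·!3 = 20·2 = 40.
Total outcomes: 6! = 720.
Probability = 40/720 = 1/18.

1/18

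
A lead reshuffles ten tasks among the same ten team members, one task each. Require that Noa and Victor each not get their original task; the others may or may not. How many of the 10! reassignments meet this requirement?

2943360

Let A_j be the event that the j-th constrained one is fixed. By inclusion-exclusion over the 2 events:
Σ_{j=0}^{2} (-1)^j C(2,j)(10-j)!
= C(2,0)·10! - C(2,1)·9! + C(2,2)·8!
= 3628800 - 725760 + 40320
= 2943360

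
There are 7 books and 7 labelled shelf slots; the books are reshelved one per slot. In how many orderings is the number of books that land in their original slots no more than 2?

Sum C(7,i)·!(7-i) for i = 0..2:
  i=0: C(7,0)·!7 = 1·1854 = 1854
  i=1: C(7,1)·!6 = 7·265 = 1855
  i=2: C(7,2)·!5 = 21·44 = 924
Total = 4633.

4633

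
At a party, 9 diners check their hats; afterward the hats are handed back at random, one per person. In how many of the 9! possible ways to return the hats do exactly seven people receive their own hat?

Choose which 7 of the 9 are fixed: C(9,7) = 36.
The remaining 2 must be deranged: !2 = 1.
Total: 36 × 1 = 36.

36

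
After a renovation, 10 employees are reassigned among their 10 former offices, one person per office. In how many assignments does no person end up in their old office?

1334961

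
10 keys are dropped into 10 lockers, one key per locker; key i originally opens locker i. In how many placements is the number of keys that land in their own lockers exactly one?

1334960

Choose which one of the 10 is fixed: C(10,1) = 10.
The other 9 form a derangement: !9 = 133496.
Total: 10 × 133496 = 1334960.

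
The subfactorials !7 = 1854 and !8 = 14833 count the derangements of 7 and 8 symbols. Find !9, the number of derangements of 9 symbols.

!9 = (9-1)·(!8 + !7) = 8·(14833 + 1854) = 8·16687 = 133496.

133496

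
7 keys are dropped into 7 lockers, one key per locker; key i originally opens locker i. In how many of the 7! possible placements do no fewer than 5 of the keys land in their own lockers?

Sum C(7,i)·!(7-i) for i = 5..7:
  i=5: C(7,5)·!2 = 21·1 = 21
  i=6: C(7,6)·!1 = 7·0 = 0
  i=7: C(7,7)·!0 = 1·1 = 1
Total = 22.

22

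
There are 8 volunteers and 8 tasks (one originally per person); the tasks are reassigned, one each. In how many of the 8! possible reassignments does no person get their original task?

14833

!8 = 8! · Σ_{k=0}^{8} (-1)^k/k!
= 8! - 8!/1! + 8!/2! - 8!/3! + 8!/4! - 8!/5! + 8!/6! - 8!/7! + 8!/8!
= 40320 - 40320 + 20160 - 6720 + 1680 - 336 + 56 - 8 + 1
= 14833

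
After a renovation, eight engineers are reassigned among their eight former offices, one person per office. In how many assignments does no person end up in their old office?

The subfactorial !8 = [8!/e] (nearest integer).
8! = 40320, and 40320/e ≈ 14832.90, so !8 = 14833.

14833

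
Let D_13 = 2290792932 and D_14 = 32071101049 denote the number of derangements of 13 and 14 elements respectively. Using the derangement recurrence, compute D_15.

D_15 = (15-1)·(D_14 + D_13) = 14·(32071101049 + 2290792932) = 14·34361893981 = 481066515734.

481066515734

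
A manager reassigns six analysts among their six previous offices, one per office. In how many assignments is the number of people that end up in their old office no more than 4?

719

Sum C(6,i)·!(6-i) for i = 0..4:
  i=0: C(6,0)·!6 = 1·265 = 265
  i=1: C(6,1)·!5 = 6·44 = 264
  i=2: C(6,2)·!4 = 15·9 = 135
  i=3: C(6,3)·!3 = 20·2 = 40
  i=4: C(6,4)·!2 = 15·1 = 15
Total = 719.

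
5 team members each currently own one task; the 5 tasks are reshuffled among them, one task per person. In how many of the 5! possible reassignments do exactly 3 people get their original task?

Choose which 3 of the 5 are fixed: C(5,3) = 10.
The other 2 form a derangement: !2 = 1.
Total: 10 × 1 = 10.

10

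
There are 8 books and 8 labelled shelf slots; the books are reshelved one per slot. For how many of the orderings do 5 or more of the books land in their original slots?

# with exactly i fixed is C(8,i)·!(8-i); sum over i=5..8:
  i=5: C(8,5)·!3 = 56·2 = 112
  i=6: C(8,6)·!2 = 28·1 = 28
  i=7: C(8,7)·!1 = 8·0 = 0
  i=8: C(8,8)·!0 = 1·1 = 1
Total = 141.

141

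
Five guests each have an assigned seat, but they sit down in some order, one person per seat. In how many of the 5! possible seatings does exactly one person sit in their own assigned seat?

45

Choose which one of the 5 is fixed: C(5,1) = 5.
The other 4 form a derangement: !4 = 9.
Total: 5 × 9 = 45.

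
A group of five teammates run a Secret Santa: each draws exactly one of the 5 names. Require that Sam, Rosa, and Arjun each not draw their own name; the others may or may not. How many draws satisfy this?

64

Inclusion-exclusion on the 3 forbidden self-matches:
Σ_{j=0}^{3} (-1)^j C(3,j)(5-j)!
= C(3,0)·5! - C(3,1)·4! + C(3,2)·3! - C(3,3)·2!
= 120 - 72 + 18 - 2
= 64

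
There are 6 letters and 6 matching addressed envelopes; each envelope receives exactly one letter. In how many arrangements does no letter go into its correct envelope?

265

Use !n = n·!(n-1) + (-1)^n.
!6 = 6·44 + 1 = 265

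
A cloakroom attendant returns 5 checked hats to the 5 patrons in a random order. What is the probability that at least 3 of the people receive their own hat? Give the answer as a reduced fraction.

11/120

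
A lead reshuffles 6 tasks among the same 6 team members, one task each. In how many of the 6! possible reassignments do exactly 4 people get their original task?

15

Pick the 4 fixed positions: C(6,4) = 15 ways.
The other 2 form a derangement: !2 = 1.
Total: 15 × 1 = 15.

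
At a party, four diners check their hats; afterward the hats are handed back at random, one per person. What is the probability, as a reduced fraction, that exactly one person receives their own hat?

1/3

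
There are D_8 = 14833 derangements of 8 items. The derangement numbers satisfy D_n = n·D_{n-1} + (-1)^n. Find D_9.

133496

D_9 = 9·14833 - 1 = 133496.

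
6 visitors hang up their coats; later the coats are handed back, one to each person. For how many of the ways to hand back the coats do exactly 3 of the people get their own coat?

Pick the 3 fixed positions: C(6,3) = 20 ways.
The other 3 form a derangement: !3 = 2.
Total: 20 × 2 = 40.

40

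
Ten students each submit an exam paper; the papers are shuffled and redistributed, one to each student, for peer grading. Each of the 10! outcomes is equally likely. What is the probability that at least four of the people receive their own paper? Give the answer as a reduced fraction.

Favorable outcomes: Σ_{i≥4} C(10,i)·!(10-i) = 210·265 + 252·44 + 210·9 + 120·2 + 45·1 + 10·0 + 1·1 = 68914.
Total outcomes: 10! = 3628800.
Probability = 68914/3628800 = 34457/1814400.

34457/1814400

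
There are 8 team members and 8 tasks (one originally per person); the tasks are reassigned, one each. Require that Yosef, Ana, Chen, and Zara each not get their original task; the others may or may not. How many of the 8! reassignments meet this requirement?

Inclusion-exclusion on the 4 forbidden self-matches:
Σ_{j=0}^{4} (-1)^j C(4,j)(8-j)!
= C(4,0)·8! - C(4,1)·7! + C(4,2)·6! - C(4,3)·5! + C(4,4)·4!
= 40320 - 20160 + 4320 - 480 + 24
= 24024

24024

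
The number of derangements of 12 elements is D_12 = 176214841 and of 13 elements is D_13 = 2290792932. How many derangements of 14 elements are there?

D_14 = (14-1)·(D_13 + D_12) = 13·(2290792932 + 176214841) = 13·2467007773 = 32071101049.

32071101049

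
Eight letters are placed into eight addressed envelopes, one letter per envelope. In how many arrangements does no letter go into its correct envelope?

14833

!8 is the nearest integer to 8!/e.
8! = 40320, and 40320/e ≈ 14832.90, so !8 = 14833.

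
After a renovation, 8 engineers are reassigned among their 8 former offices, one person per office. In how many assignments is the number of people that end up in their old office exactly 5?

112

Pick the 5 fixed positions: C(8,5) = 56 ways.
The remaining 3 must be deranged: !3 = 2.
Total: 56 × 2 = 112.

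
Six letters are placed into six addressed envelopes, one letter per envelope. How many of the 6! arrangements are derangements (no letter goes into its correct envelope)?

265

The subfactorial !6 = [6!/e] (nearest integer).
6! = 720, and 720/e ≈ 264.87, so !6 = 265.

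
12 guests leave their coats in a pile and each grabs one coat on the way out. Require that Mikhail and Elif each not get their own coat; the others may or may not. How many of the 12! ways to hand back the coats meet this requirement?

Let A_j be the event that the j-th constrained one is fixed. By inclusion-exclusion over the 2 events:
Σ_{j=0}^{2} (-1)^j C(2,j)(12-j)!
= C(2,0)·12! - C(2,1)·11! + C(2,2)·10!
= 479001600 - 79833600 + 3628800
= 402796800

402796800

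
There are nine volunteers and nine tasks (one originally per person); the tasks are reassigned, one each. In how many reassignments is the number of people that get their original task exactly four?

Pick the 4 fixed positions: C(9,4) = 126 ways.
The other 5 form a derangement: !5 = 44.
Total: 126 × 44 = 5544.

5544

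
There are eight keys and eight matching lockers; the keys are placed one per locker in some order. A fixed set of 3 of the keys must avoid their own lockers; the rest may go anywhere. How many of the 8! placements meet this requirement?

Let A_j be the event that the j-th constrained one is fixed. By inclusion-exclusion over the 3 events:
Σ_{j=0}^{3} (-1)^j C(3,j)(8-j)!
= C(3,0)·8! - C(3,1)·7! + C(3,2)·6! - C(3,3)·5!
= 40320 - 15120 + 2160 - 120
= 27240

27240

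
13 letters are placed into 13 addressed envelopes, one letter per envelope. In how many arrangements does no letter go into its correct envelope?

The number of derangements of 13 is !13 = Σ_{k=0}^{13} (-1)^k·13!/k!
= 13! - 13!/1! + 13!/2! - 13!/3! + 13!/4! - 13!/5! + 13!/6! - 13!/7! + 13!/8! - 13!/9! + 13!/10! - 13!/11! + 13!/12! - 13!/13!
= 6227020800 - 6227020800 + 3113510400 - 1037836800 + 259459200 - 51891840 + 8648640 - 1235520 + 154440 - 17160 + 1716 - 156 + 13 - 1
= 2290792932

2290792932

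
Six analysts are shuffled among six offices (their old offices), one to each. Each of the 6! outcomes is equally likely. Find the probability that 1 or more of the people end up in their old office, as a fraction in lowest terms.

91/144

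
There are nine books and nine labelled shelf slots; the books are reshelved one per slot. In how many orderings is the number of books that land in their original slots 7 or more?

37

Sum C(9,i)·!(9-i) for i = 7..9:
  i=7: C(9,7)·!2 = 36·1 = 36
  i=8: C(9,8)·!1 = 9·0 = 0
  i=9: C(9,9)·!0 = 1·1 = 1
Total = 37.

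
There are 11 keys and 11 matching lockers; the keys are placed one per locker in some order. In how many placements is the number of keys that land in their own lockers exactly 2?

7342280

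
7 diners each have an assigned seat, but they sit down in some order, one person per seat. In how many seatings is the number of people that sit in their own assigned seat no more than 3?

Sum C(7,i)·!(7-i) for i = 0..3:
  i=0: C(7,0)·!7 = 1·1854 = 1854
  i=1: C(7,1)·!6 = 7·265 = 1855
  i=2: C(7,2)·!5 = 21·44 = 924
  i=3: C(7,3)·!4 = 35·9 = 315
Total = 4948.

4948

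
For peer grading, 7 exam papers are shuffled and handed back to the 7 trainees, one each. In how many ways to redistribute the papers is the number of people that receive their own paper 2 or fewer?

4633

# with exactly i fixed is C(7,i)·!(7-i); sum over i=0..2:
  i=0: C(7,0)·!7 = 1·1854 = 1854
  i=1: C(7,1)·!6 = 7·265 = 1855
  i=2: C(7,2)·!5 = 21·44 = 924
Total = 4633.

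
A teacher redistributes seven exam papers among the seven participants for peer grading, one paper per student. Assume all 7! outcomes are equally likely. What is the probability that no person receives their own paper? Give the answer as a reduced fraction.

Favorable outcomes: !7 = 1854.
Total outcomes: 7! = 5040.
Probability = 1854/5040 = 103/280.

103/280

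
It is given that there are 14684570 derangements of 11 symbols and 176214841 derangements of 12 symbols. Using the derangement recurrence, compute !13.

2290792932

!13 = (13-1)·(!12 + !11) = 12·(176214841 + 14684570) = 12·190899411 = 2290792932.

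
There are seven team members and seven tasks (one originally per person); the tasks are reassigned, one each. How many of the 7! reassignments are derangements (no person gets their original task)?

1854

Recurrence: !7 = 6·(!6 + !5).
!7 = 6·(265 + 44) = 6·309 = 1854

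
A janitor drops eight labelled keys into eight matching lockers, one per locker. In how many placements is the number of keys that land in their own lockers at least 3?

# with exactly i fixed is C(8,i)·!(8-i); sum over i=3..8:
  i=3: C(8,3)·!5 = 56·44 = 2464
  i=4: C(8,4)·!4 = 70·9 = 630
  i=5: C(8,5)·!3 = 56·2 = 112
  i=6: C(8,6)·!2 = 28·1 = 28
  i=7: C(8,7)·!1 = 8·0 = 0
  i=8: C(8,8)·!0 = 1·1 = 1
Total = 3235.

3235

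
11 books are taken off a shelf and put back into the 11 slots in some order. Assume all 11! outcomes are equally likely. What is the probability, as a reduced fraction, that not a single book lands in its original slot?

1468457/3991680

Favorable outcomes: !11 = 14684570.
Total outcomes: 11! = 39916800.
Probability = 14684570/39916800 = 1468457/3991680.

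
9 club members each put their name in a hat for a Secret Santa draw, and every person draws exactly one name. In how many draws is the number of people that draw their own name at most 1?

266993

Sum C(9,i)·!(9-i) for i = 0..1:
  i=0: C(9,0)·!9 = 1·133496 = 133496
  i=1: C(9,1)·!8 = 9·14833 = 133497
Total = 266993.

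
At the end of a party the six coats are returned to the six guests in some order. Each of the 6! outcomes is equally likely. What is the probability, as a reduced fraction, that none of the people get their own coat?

53/144

Favorable outcomes: !6 = 265.
Total outcomes: 6! = 720.
Probability = 265/720 = 53/144.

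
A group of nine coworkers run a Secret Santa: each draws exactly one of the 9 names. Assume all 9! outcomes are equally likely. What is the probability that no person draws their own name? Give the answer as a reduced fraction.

16687/45360

Favorable outcomes: !9 = 133496.
Total outcomes: 9! = 362880.
Probability = 133496/362880 = 16687/45360.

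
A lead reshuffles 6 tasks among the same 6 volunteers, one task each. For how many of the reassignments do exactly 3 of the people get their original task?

40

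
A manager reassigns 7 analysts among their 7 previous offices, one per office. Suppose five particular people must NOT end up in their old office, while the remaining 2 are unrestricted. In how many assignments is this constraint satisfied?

2428

Let A_j be the event that the j-th constrained one is fixed. By inclusion-exclusion over the 5 events:
Σ_{j=0}^{5} (-1)^j C(5,j)(7-j)!
= C(5,0)·7! - C(5,1)·6! + C(5,2)·5! - C(5,3)·4! + C(5,4)·3! - C(5,5)·2!
= 5040 - 3600 + 1200 - 240 + 30 - 2
= 2428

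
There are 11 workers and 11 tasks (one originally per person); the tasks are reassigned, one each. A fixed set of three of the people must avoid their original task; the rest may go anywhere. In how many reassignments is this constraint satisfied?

Inclusion-exclusion on the 3 forbidden self-matches:
Σ_{j=0}^{3} (-1)^j C(3,j)(11-j)!
= C(3,0)·11! - C(3,1)·10! + C(3,2)·9! - C(3,3)·8!
= 39916800 - 10886400 + 1088640 - 40320
= 30078720

30078720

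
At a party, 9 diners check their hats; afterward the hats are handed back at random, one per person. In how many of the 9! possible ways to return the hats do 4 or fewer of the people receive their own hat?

Sum C(9,i)·!(9-i) for i = 0..4:
  i=0: C(9,0)·!9 = 1·133496 = 133496
  i=1: C(9,1)·!8 = 9·14833 = 133497
  i=2: C(9,2)·!7 = 36·1854 = 66744
  i=3: C(9,3)·!6 = 84·265 = 22260
  i=4: C(9,4)·!5 = 126·44 = 5544
Total = 361541.

361541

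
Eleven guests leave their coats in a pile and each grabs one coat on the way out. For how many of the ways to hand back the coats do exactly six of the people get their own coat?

Pick the 6 fixed positions: C(11,6) = 462 ways.
The remaining 5 must be deranged: !5 = 44.
Total: 462 × 44 = 20328.

20328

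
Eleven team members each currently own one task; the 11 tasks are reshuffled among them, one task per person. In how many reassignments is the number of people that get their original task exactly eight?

330

Pick the 8 fixed positions: C(11,8) = 165 ways.
The remaining 3 must be deranged: !3 = 2.
Total: 165 × 2 = 330.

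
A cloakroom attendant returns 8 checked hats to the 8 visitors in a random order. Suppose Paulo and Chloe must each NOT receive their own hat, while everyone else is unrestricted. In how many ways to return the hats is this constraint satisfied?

Inclusion-exclusion on the 2 forbidden self-matches:
Σ_{j=0}^{2} (-1)^j C(2,j)(8-j)!
= C(2,0)·8! - C(2,1)·7! + C(2,2)·6!
= 40320 - 10080 + 720
= 30960

30960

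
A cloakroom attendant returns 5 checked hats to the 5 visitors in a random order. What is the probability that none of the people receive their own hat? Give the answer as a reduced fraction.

11/30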